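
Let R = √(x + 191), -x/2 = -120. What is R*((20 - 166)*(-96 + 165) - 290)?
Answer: -10364*√431 ≈ -2.1516e+5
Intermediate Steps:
x = 240 (x = -2*(-120) = 240)
R = √431 (R = √(240 + 191) = √431 ≈ 20.761)
R*((20 - 166)*(-96 + 165) - 290) = √431*((20 - 166)*(-96 + 165) - 290) = √431*(-146*69 - 290) = √431*(-10074 - 290) = √431*(-10364) = -10364*√431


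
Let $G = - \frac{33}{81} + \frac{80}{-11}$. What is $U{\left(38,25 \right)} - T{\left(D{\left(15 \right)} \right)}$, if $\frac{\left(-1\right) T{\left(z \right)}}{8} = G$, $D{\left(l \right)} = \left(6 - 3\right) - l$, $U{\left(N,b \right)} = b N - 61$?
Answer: $\frac{245785}{297} \approx 827.56$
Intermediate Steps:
$G = - \frac{2281}{297}$ ($G = \left(-33\right) \frac{1}{81} + 80 \left(- \frac{1}{11}\right) = - \frac{11}{27} - \frac{80}{11} = - \frac{2281}{297} \approx -7.6801$)
$U{\left(N,b \right)} = -61 + N b$ ($U{\left(N,b \right)} = N b - 61 = -61 + N b$)
$D{\left(l \right)} = 3 - l$
$T{\left(z \right)} = \frac{18248}{297}$ ($T{\left(z \right)} = \left(-8\right) \left(- \frac{2281}{297}\right) = \frac{18248}{297}$)
$U{\left(38,25 \right)} - T{\left(D{\left(15 \right)} \right)} = \left(-61 + 38 \cdot 25\right) - \frac{18248}{297} = \left(-61 + 950\right) - \frac{18248}{297} = 889 - \frac{18248}{297} = \frac{245785}{297}$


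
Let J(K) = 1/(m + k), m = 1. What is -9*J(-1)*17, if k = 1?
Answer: -153/2 ≈ -76.500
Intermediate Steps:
J(K) = ½ (J(K) = 1/(1 + 1) = 1/2 = ½)
-9*J(-1)*17 = -9*½*17 = -9/2*17 = -153/2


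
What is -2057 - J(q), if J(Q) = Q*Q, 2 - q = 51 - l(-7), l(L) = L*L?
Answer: -2057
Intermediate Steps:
l(L) = L**2
q = 0 (q = 2 - (51 - 1*(-7)**2) = 2 - (51 - 1*49) = 2 - (51 - 49) = 2 - 1*2 = 2 - 2 = 0)
J(Q) = Q**2
-2057 - J(q) = -2057 - 1*0**2 = -2057 - 1*0 = -2057 + 0 = -2057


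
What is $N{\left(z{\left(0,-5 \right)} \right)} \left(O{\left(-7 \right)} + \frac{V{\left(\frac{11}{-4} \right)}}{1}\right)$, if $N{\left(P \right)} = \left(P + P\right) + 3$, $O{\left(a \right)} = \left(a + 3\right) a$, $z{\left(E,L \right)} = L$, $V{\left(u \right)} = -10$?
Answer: $-126$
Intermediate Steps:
$O{\left(a \right)} = a \left(3 + a\right)$ ($O{\left(a \right)} = \left(3 + a\right) a = a \left(3 + a\right)$)
$N{\left(P \right)} = 3 + 2 P$ ($N{\left(P \right)} = 2 P + 3 = 3 + 2 P$)
$N{\left(z{\left(0,-5 \right)} \right)} \left(O{\left(-7 \right)} + \frac{V{\left(\frac{11}{-4} \right)}}{1}\right) = \left(3 + 2 \left(-5\right)\right) \left(- 7 \left(3 - 7\right) - \frac{10}{1}\right) = \left(3 - 10\right) \left(\left(-7\right) \left(-4\right) - 10\right) = - 7 \left(28 - 10\right) = \left(-7\right) 18 = -126$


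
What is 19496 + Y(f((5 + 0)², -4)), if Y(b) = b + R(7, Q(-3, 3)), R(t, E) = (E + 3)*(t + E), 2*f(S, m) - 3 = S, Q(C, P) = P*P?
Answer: 19702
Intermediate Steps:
Q(C, P) = P²
f(S, m) = 3/2 + S/2
R(t, E) = (3 + E)*(E + t)
Y(b) = 192 + b (Y(b) = b + ((3²)² + 3*3² + 3*7 + 3²*7) = b + (9² + 3*9 + 21 + 9*7) = b + (81 + 27 + 21 + 63) = b + 192 = 192 + b)
19496 + Y(f((5 + 0)², -4)) = 19496 + (192 + (3/2 + (5 + 0)²/2)) = 19496 + (192 + (3/2 + (½)*5²)) = 19496 + (192 + (3/2 + (½)*25)) = 19496 + (192 + (3/2 + 25/2)) = 19496 + (192 + 14) = 19496 + 206 = 19702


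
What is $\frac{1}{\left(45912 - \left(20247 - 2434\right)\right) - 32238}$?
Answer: $- \frac{1}{4139} \approx -0.0002416$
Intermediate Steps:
$\frac{1}{\left(45912 - \left(20247 - 2434\right)\right) - 32238} = \frac{1}{\left(45912 - 17813\right) - 32238} = \frac{1}{28099 - 32238} = \frac{1}{-4139} = - \frac{1}{4139}$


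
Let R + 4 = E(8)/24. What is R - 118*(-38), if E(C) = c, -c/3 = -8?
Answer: 4481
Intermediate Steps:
c = 24 (c = -3*(-8) = 24)
E(C) = 24
R = -3 (R = -4 + 24/24 = -4 + 24*(1/24) = -4 + 1 = -3)
R - 118*(-38) = -3 - 118*(-38) = -3 + 4484 = 4481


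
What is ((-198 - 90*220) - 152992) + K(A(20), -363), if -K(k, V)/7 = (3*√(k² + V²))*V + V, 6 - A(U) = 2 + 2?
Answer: -170449 + 7623*√131773 ≈ 2.5967e+6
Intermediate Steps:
A(U) = 2 (A(U) = 6 - (2 + 2) = 6 - 1*4 = 6 - 4 = 2)
K(k, V) = -7*V - 21*V*√(V² + k²) (K(k, V) = -7*((3*√(k² + V²))*V + V) = -7*((3*√(V² + k²))*V + V) = -7*(3*V*√(V² + k²) + V) = -7*(V + 3*V*√(V² + k²)) = -7*V - 21*V*√(V² + k²))
((-198 - 90*220) - 152992) + K(A(20), -363) = ((-198 - 90*220) - 152992) - 7*(-363)*(1 + 3*√((-363)² + 2²)) = ((-198 - 19800) - 152992) - 7*(-363)*(1 + 3*√(131769 + 4)) = (-19998 - 152992) - 7*(-363)*(1 + 3*√131773) = -172990 + (2541 + 7623*√131773) = -170449 + 7623*√131773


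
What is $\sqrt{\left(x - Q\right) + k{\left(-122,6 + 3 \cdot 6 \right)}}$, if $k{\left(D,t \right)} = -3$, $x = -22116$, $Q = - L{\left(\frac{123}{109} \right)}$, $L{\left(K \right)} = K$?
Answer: $\frac{12 i \sqrt{1824878}}{109} \approx 148.72 i$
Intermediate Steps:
$Q = - \frac{123}{109} \approx -1.1284$
$\sqrt{\left(x - Q\right) + k{\left(-122,6 + 3 \cdot 6 \right)}} = \sqrt{\left(-22116 - - \frac{123}{109}\right) - 3} = \sqrt{\left(-22116 + \frac{123}{109}\right) - 3} = \sqrt{- \frac{2410521}{109} - 3} = \sqrt{- \frac{2410848}{109}} = \frac{12 i \sqrt{1824878}}{109}$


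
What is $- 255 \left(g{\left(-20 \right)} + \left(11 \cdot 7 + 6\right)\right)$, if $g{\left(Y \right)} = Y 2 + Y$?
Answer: $-5865$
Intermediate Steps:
$g{\left(Y \right)} = 3 Y$ ($g{\left(Y \right)} = 2 Y + Y = 3 Y$)
$- 255 \left(g{\left(-20 \right)} + \left(11 \cdot 7 + 6\right)\right) = - 255 \left(3 \left(-20\right) + \left(11 \cdot 7 + 6\right)\right) = - 255 \left(-60 + \left(77 + 6\right)\right) = - 255 \left(-60 + 83\right) = \left(-255\right) 23 = -5865$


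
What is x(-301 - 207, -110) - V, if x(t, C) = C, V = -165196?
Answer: 165086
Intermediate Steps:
x(-301 - 207, -110) - V = -110 - 1*(-165196) = -110 + 165196 = 165086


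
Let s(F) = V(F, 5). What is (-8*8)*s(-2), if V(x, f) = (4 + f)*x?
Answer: 1152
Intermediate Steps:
V(x, f) = x*(4 + f)
s(F) = 9*F (s(F) = F*(4 + 5) = F*9 = 9*F)
(-8*8)*s(-2) = (-8*8)*(9*(-2)) = -64*(-18) = 1152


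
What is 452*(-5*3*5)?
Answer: -33900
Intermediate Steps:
452*(-5*3*5) = 452*(-15*5) = 452*(-75) = -33900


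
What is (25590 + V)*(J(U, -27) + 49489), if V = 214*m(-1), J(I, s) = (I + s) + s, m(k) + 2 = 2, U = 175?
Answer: 1269519900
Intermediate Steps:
m(k) = 0 (m(k) = -2 + 2 = 0)
J(I, s) = I + 2*s
V = 0 (V = 214*0 = 0)
(25590 + V)*(J(U, -27) + 49489) = (25590 + 0)*((175 + 2*(-27)) + 49489) = 25590*((175 - 54) + 49489) = 25590*(121 + 49489) = 25590*49610 = 1269519900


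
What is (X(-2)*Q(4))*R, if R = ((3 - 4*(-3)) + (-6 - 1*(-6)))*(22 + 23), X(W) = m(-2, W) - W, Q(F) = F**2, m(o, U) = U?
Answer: 0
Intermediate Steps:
X(W) = 0 (X(W) = W - W = 0)
R = 675 (R = ((3 + 12) + (-6 + 6))*45 = (15 + 0)*45 = 15*45 = 675)
(X(-2)*Q(4))*R = (0*4**2)*675 = (0*16)*675 = 0*675 = 0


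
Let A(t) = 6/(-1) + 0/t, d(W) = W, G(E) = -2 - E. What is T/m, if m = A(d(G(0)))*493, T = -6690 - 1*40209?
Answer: 15633/986 ≈ 15.855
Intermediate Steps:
T = -46899 (T = -6690 - 40209 = -46899)
A(t) = -6 (A(t) = 6*(-1) + 0 = -6 + 0 = -6)
m = -2958 (m = -6*493 = -2958)
T/m = -46899/(-2958) = -46899*(-1/2958) = 15633/986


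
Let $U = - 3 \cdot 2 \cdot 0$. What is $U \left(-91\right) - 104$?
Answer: $-104$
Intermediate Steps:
$U = 0$ ($U = \left(-3\right) 0 = 0$)
$U \left(-91\right) - 104 = 0 \left(-91\right) - 104 = 0 - 104 = -104$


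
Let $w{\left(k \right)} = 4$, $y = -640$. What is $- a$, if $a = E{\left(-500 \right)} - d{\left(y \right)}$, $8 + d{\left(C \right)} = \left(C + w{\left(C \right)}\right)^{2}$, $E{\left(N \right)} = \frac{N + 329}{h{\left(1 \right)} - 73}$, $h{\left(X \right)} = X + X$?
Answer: $\frac{28718477}{71} \approx 4.0449 \cdot 10^{5}$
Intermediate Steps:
$h{\left(X \right)} = 2 X$
$E{\left(N \right)} = - \frac{329}{71} - \frac{N}{71}$ ($E{\left(N \right)} = \frac{N + 329}{2 \cdot 1 - 73} = \frac{329 + N}{2 - 73} = \frac{329 + N}{-71} = \left(329 + N\right) \left(- \frac{1}{71}\right) = - \frac{329}{71} - \frac{N}{71}$)
$d{\left(C \right)} = -8 + \left(4 + C\right)^{2}$ ($d{\left(C \right)} = -8 + \left(C + 4\right)^{2} = -8 + \left(4 + C\right)^{2}$)
$a = - \frac{28718477}{71}$ ($a = \left(- \frac{329}{71} - - \frac{500}{71}\right) - \left(-8 + \left(4 - 640\right)^{2}\right) = \left(- \frac{329}{71} + \frac{500}{71}\right) - \left(-8 + \left(-636\right)^{2}\right) = \frac{171}{71} - \left(-8 + 404496\right) = \frac{171}{71} - 404488 = - \frac{28718477}{71} \approx -4.0449 \cdot 10^{5}$)
$- a = \left(-1\right) \left(- \frac{28718477}{71}\right) = \frac{28718477}{71}$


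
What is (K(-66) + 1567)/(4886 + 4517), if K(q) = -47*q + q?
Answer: 4603/9403 ≈ 0.48952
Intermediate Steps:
K(q) = -46*q
(K(-66) + 1567)/(4886 + 4517) = (-46*(-66) + 1567)/(4886 + 4517) = (3036 + 1567)/9403 = 4603*(1/9403) = 4603/9403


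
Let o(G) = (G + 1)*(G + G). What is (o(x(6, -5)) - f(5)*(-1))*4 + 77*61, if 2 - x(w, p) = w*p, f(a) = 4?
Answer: 13161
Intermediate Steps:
x(w, p) = 2 - p*w (x(w, p) = 2 - w*p = 2 - p*w)
o(G) = 2*G*(1 + G) (o(G) = (1 + G)*(2*G) = 2*G*(1 + G))
(o(x(6, -5)) - f(5)*(-1))*4 + 77*61 = (2*(2 - 1*(-5)*6)*(1 + (2 - 1*(-5)*6)) - 1*4*(-1))*4 + 77*61 = (2*(2 + 30)*(1 + (2 + 30)) - 4*(-1))*4 + 4697 = (2*32*(1 + 32) + 4)*4 + 4697 = (2*32*33 + 4)*4 + 4697 = (2112 + 4)*4 + 4697 = 2116*4 + 4697 = 8464 + 4697 = 13161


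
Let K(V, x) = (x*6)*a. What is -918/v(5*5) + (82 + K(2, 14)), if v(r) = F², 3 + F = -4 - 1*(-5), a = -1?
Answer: -463/2 ≈ -231.50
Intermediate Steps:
K(V, x) = -6*x (K(V, x) = (x*6)*(-1) = (6*x)*(-1) = -6*x)
F = -2 (F = -3 + (-4 - 1*(-5)) = -3 + (-4 + 5) = -3 + 1 = -2)
v(r) = 4 (v(r) = (-2)² = 4)
-918/v(5*5) + (82 + K(2, 14)) = -918/4 + (82 - 6*14) = -918/4 + (82 - 84) = -3*153/2 - 2 = -459/2 - 2 = -463/2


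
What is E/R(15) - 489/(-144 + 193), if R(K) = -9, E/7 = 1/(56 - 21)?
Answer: -22054/2205 ≈ -10.002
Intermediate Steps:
E = 1/5 (E = 7/(56 - 21) = 7/35 = 7*(1/35) = 1/5 ≈ 0.20000)
E/R(15) - 489/(-144 + 193) = (1/5)/(-9) - 489/(-144 + 193) = (1/5)*(-1/9) - 489/49 = -1/45 - 489*1/49 = -1/45 - 489/49 = -22054/2205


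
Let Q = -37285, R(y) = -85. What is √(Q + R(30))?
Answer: I*√37370 ≈ 193.31*I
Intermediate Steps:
√(Q + R(30)) = √(-37285 - 85) = √(-37370) = I*√37370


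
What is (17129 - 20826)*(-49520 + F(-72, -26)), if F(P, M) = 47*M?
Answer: 187593174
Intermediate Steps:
(17129 - 20826)*(-49520 + F(-72, -26)) = (17129 - 20826)*(-49520 + 47*(-26)) = -3697*(-49520 - 1222) = -3697*(-50742) = 187593174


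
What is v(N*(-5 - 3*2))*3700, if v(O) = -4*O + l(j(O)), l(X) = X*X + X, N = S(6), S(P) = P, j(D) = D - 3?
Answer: 18337200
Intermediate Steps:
j(D) = -3 + D
N = 6
l(X) = X + X² (l(X) = X² + X = X + X²)
v(O) = -4*O + (-3 + O)*(-2 + O) (v(O) = -4*O + (-3 + O)*(1 + (-3 + O)) = -4*O + (-3 + O)*(-2 + O))
v(N*(-5 - 3*2))*3700 = (6 + (6*(-5 - 3*2))² - 54*(-5 - 3*2))*3700 = (6 + (6*(-5 - 6))² - 54*(-5 - 6))*3700 = (6 + (6*(-11))² - 54*(-11))*3700 = (6 + (-66)² - 9*(-66))*3700 = (6 + 4356 + 594)*3700 = 4956*3700 = 18337200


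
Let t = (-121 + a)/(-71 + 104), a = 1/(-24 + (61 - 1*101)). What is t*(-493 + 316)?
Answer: 456955/704 ≈ 649.08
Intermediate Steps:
a = -1/64 (a = 1/(-24 + (61 - 101)) = 1/(-24 - 40) = 1/(-64) = -1/64 ≈ -0.015625)
t = -7745/2112 (t = (-121 - 1/64)/(-71 + 104) = -7745/64/33 = -7745/64*1/33 = -7745/2112 ≈ -3.6671)
t*(-493 + 316) = -7745*(-493 + 316)/2112 = -7745/2112*(-177) = 456955/704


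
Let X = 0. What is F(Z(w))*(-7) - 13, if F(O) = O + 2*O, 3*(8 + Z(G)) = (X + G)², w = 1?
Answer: 148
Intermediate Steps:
Z(G) = -8 + G²/3 (Z(G) = -8 + (0 + G)²/3 = -8 + G²/3)
F(O) = 3*O
F(Z(w))*(-7) - 13 = (3*(-8 + (⅓)*1²))*(-7) - 13 = (3*(-8 + (⅓)*1))*(-7) - 13 = (3*(-8 + ⅓))*(-7) - 13 = (3*(-23/3))*(-7) - 13 = -23*(-7) - 13 = 161 - 13 = 148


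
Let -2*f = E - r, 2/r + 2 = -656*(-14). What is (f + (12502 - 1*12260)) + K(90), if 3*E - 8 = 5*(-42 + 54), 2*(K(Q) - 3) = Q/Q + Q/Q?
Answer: 6464131/27546 ≈ 234.67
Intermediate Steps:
K(Q) = 4 (K(Q) = 3 + (Q/Q + Q/Q)/2 = 3 + (1 + 1)/2 = 3 + (½)*2 = 3 + 1 = 4)
r = 1/4591 (r = 2/(-2 - 656*(-14)) = 2/(-2 + 9184) = 2/9182 = 2*(1/9182) = 1/4591 ≈ 0.00021782)
E = 68/3 (E = 8/3 + (5*(-42 + 54))/3 = 8/3 + (5*12)/3 = 8/3 + (⅓)*60 = 8/3 + 20 = 68/3 ≈ 22.667)
f = -312185/27546 (f = -(68/3 - 1*1/4591)/2 = -(68/3 - 1/4591)/2 = -½*312185/13773 = -312185/27546 ≈ -11.333)
(f + (12502 - 1*12260)) + K(90) = (-312185/27546 + (12502 - 1*12260)) + 4 = (-312185/27546 + (12502 - 12260)) + 4 = (-312185/27546 + 242) + 4 = 6353947/27546 + 4 = 6464131/27546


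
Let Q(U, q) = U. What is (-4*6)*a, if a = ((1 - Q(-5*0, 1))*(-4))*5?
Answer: 480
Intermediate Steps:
a = -20 (a = ((1 - (-5)*0)*(-4))*5 = ((1 - 1*0)*(-4))*5 = ((1 + 0)*(-4))*5 = (1*(-4))*5 = -4*5 = -20)
(-4*6)*a = -4*6*(-20) = -24*(-20) = 480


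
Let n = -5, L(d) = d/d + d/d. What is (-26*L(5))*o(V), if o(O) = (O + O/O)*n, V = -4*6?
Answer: -5980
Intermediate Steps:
V = -24
L(d) = 2 (L(d) = 1 + 1 = 2)
o(O) = -5 - 5*O (o(O) = (O + O/O)*(-5) = (O + 1)*(-5) = (1 + O)*(-5) = -5 - 5*O)
(-26*L(5))*o(V) = (-26*2)*(-5 - 5*(-24)) = -52*(-5 + 120) = -52*115 = -5980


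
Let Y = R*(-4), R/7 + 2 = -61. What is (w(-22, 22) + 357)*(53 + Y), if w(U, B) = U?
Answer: 608695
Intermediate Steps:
R = -441 (R = -14 + 7*(-61) = -14 - 427 = -441)
Y = 1764 (Y = -441*(-4) = 1764)
(w(-22, 22) + 357)*(53 + Y) = (-22 + 357)*(53 + 1764) = 335*1817 = 608695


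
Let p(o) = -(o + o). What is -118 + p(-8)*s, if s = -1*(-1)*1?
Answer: -102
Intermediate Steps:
p(o) = -2*o
s = 1 (s = 1*1 = 1)
-118 + p(-8)*s = -118 - 2*(-8)*1 = -118 + 16*1 = -118 + 16 = -102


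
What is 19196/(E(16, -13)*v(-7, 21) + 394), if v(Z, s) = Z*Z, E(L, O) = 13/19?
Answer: 364724/8123 ≈ 44.900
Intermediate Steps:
E(L, O) = 13/19 (E(L, O) = 13*(1/19) = 13/19)
v(Z, s) = Z²
19196/(E(16, -13)*v(-7, 21) + 394) = 19196/((13/19)*(-7)² + 394) = 19196/((13/19)*49 + 394) = 19196/(637/19 + 394) = 19196/(8123/19) = 19196*(19/8123) = 364724/8123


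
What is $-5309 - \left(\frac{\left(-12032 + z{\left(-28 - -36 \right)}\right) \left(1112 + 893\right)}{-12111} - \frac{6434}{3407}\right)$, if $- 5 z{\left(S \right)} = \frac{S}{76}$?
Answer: $- \frac{1907436172185}{261327121} \approx -7299.0$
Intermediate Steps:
$z{\left(S \right)} = - \frac{S}{380}$ ($z{\left(S \right)} = - \frac{S \frac{1}{76}}{5} = - \frac{\frac{1}{76} S}{5} = - \frac{S}{380}$)
$-5309 - \left(\frac{\left(-12032 + z{\left(-28 - -36 \right)}\right) \left(1112 + 893\right)}{-12111} - \frac{6434}{3407}\right) = -5309 - \left(\frac{\left(-12032 - \frac{-28 - -36}{380}\right) \left(1112 + 893\right)}{-12111} - \frac{6434}{3407}\right) = -5309 - \left(\left(-12032 - \frac{-28 + 36}{380}\right) 2005 \left(- \frac{1}{12111}\right) - \frac{6434}{3407}\right) = -5309 - \left(\left(-12032 - \frac{2}{95}\right) 2005 \left(- \frac{1}{12111}\right) - \frac{6434}{3407}\right) = -5309 - \left(\left(- \frac{1143042}{95}\right) 2005 \left(- \frac{1}{12111}\right) - \frac{6434}{3407}\right) = -5309 - \left(\left(- \frac{458359842}{19}\right) \left(- \frac{1}{12111}\right) - \frac{6434}{3407}\right) = -5309 - \left(\frac{152786614}{76703} - \frac{6434}{3407}\right) = -5309 - \frac{520050486796}{261327121} = - \frac{1907436172185}{261327121}$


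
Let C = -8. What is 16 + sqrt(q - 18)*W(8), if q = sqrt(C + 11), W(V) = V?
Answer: 16 + 8*sqrt(-18 + sqrt(3)) ≈ 16.0 + 32.267*I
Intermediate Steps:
q = sqrt(3) (q = sqrt(-8 + 11) = sqrt(3) ≈ 1.7320)
16 + sqrt(q - 18)*W(8) = 16 + sqrt(sqrt(3) - 18)*8 = 16 + sqrt(-18 + sqrt(3))*8 = 16 + 8*sqrt(-18 + sqrt(3))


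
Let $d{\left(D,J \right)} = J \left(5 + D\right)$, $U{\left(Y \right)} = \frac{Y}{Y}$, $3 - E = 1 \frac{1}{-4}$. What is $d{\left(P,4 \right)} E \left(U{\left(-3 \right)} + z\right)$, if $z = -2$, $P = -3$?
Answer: $-26$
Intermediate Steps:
$E = \frac{13}{4}$ ($E = 3 - 1 \frac{1}{-4} = 3 - 1 \left(- \frac{1}{4}\right) = 3 - - \frac{1}{4} = 3 + \frac{1}{4} = \frac{13}{4} \approx 3.25$)
$U{\left(Y \right)} = 1$
$d{\left(P,4 \right)} E \left(U{\left(-3 \right)} + z\right) = 4 \left(5 - 3\right) \frac{13}{4} \left(1 - 2\right) = 4 \cdot 2 \cdot \frac{13}{4} \left(-1\right) = 8 \cdot \frac{13}{4} \left(-1\right) = 26 \left(-1\right) = -26$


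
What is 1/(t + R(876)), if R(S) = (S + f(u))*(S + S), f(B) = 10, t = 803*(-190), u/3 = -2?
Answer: 1/1399702 ≈ 7.1444e-7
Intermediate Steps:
u = -6 (u = 3*(-2) = -6)
t = -152570
R(S) = 2*S*(10 + S) (R(S) = (S + 10)*(S + S) = (10 + S)*(2*S) = 2*S*(10 + S))
1/(t + R(876)) = 1/(-152570 + 2*876*(10 + 876)) = 1/(-152570 + 2*876*886) = 1/(-152570 + 1552272) = 1/1399702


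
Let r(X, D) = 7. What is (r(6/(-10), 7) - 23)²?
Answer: 256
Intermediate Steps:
(r(6/(-10), 7) - 23)² = (7 - 23)² = (-16)² = 256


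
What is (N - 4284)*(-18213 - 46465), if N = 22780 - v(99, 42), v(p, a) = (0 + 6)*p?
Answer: -1157865556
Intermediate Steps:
v(p, a) = 6*p
N = 22186 (N = 22780 - 6*99 = 22780 - 1*594 = 22780 - 594 = 22186)
(N - 4284)*(-18213 - 46465) = (22186 - 4284)*(-18213 - 46465) = 17902*(-64678) = -1157865556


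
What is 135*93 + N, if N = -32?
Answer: 12523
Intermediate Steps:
135*93 + N = 135*93 - 32 = 12555 - 32 = 12523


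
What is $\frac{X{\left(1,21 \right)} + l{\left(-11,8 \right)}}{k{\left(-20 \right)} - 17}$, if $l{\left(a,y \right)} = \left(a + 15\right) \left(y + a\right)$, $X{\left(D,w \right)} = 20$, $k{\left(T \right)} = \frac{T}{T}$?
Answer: $- \frac{1}{2} \approx -0.5$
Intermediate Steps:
$k{\left(T \right)} = 1$
$l{\left(a,y \right)} = \left(15 + a\right) \left(a + y\right)$
$\frac{X{\left(1,21 \right)} + l{\left(-11,8 \right)}}{k{\left(-20 \right)} - 17} = \frac{20 + \left(\left(-11\right)^{2} + 15 \left(-11\right) + 15 \cdot 8 - 88\right)}{1 - 17} = \frac{20 + \left(121 - 165 + 120 - 88\right)}{-16} = \left(20 - 12\right) \left(- \frac{1}{16}\right) = 8 \left(- \frac{1}{16}\right) = - \frac{1}{2}$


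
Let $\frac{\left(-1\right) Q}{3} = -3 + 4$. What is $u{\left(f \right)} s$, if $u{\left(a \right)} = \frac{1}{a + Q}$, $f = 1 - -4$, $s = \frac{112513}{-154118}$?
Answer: $- \frac{112513}{308236} \approx -0.36502$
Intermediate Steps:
$s = - \frac{112513}{154118}$ ($s = 112513 \left(- \frac{1}{154118}\right) = - \frac{112513}{154118} \approx -0.73004$)
$Q = -3$ ($Q = - 3 \left(-3 + 4\right) = \left(-3\right) 1 = -3$)
$f = 5$ ($f = 1 + 4 = 5$)
$u{\left(a \right)} = \frac{1}{-3 + a}$ ($u{\left(a \right)} = \frac{1}{a - 3} = \frac{1}{-3 + a}$)
$u{\left(f \right)} s = \frac{1}{-3 + 5} \left(- \frac{112513}{154118}\right) = \frac{1}{2} \left(- \frac{112513}{154118}\right) = - \frac{112513}{308236}$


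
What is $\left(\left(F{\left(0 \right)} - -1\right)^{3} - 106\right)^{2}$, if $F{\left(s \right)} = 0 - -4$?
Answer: $361$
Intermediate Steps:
$F{\left(s \right)} = 4$ ($F{\left(s \right)} = 0 + 4 = 4$)
$\left(\left(F{\left(0 \right)} - -1\right)^{3} - 106\right)^{2} = \left(\left(4 - -1\right)^{3} - 106\right)^{2} = \left(\left(4 + 1\right)^{3} - 106\right)^{2} = \left(5^{3} - 106\right)^{2} = \left(125 - 106\right)^{2} = 19^{2} = 361$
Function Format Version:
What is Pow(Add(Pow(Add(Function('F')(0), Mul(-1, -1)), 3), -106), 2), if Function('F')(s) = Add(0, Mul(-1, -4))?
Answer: 361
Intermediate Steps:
Function('F')(s) = 4 (Function('F')(s) = Add(0, 4) = 4)
Pow(Add(Pow(Add(Function('F')(0), Mul(-1, -1)), 3), -106), 2) = Pow(Add(Pow(Add(4, Mul(-1, -1)), 3), -106), 2) = Pow(Add(Pow(Add(4, 1), 3), -106), 2) = Pow(Add(Pow(5, 3), -106), 2) = Pow(Add(125, -106), 2) = Pow(19, 2) = 361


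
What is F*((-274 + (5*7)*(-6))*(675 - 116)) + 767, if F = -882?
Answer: 238631159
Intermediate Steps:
F*((-274 + (5*7)*(-6))*(675 - 116)) + 767 = -882*(-274 + (5*7)*(-6))*(675 - 116) + 767 = -882*(-274 + 35*(-6))*559 + 767 = -882*(-274 - 210)*559 + 767 = -(-426888)*559 + 767 = -882*(-270556) + 767 = 238630392 + 767 = 238631159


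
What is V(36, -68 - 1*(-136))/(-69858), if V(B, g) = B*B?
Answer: -72/3881 ≈ -0.018552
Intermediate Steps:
V(B, g) = B²
V(36, -68 - 1*(-136))/(-69858) = 36²/(-69858) = 1296*(-1/69858) = -72/3881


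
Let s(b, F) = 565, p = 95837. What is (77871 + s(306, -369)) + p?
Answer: 174273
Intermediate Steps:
(77871 + s(306, -369)) + p = (77871 + 565) + 95837 = 78436 + 95837 = 174273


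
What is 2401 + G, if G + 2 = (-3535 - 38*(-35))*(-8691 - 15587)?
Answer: 53535389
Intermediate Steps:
G = 53532988 (G = -2 + (-3535 - 38*(-35))*(-8691 - 15587) = -2 + (-3535 + 1330)*(-24278) = -2 - 2205*(-24278) = -2 + 53532990 = 53532988)
2401 + G = 2401 + 53532988 = 53535389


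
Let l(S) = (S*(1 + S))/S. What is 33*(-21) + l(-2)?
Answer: -694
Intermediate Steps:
l(S) = 1 + S
33*(-21) + l(-2) = 33*(-21) + (1 - 2) = -693 - 1 = -694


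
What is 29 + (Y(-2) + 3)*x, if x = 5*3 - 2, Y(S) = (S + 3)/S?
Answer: 123/2 ≈ 61.500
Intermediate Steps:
Y(S) = (3 + S)/S
x = 13 (x = 15 - 2 = 13)
29 + (Y(-2) + 3)*x = 29 + ((3 - 2)/(-2) + 3)*13 = 29 + (-½*1 + 3)*13 = 29 + (-½ + 3)*13 = 29 + (5/2)*13 = 29 + 65/2 = 123/2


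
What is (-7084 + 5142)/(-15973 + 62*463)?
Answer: -1942/12733 ≈ -0.15252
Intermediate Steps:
(-7084 + 5142)/(-15973 + 62*463) = -1942/(-15973 + 28706) = -1942/12733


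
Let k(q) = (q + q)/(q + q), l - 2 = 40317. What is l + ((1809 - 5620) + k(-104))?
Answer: 36509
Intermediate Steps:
l = 40319 (l = 2 + 40317 = 40319)
k(q) = 1 (k(q) = (2*q)/((2*q)) = (2*q)*(1/(2*q)) = 1)
l + ((1809 - 5620) + k(-104)) = 40319 + ((1809 - 5620) + 1) = 40319 + (-3811 + 1) = 40319 - 3810 = 36509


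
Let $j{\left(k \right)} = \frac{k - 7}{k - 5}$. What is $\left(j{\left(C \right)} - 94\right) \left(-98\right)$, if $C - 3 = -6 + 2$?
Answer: $\frac{27244}{3} \approx 9081.3$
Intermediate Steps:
$C = -1$ ($C = 3 + \left(-6 + 2\right) = 3 - 4 = -1$)
$j{\left(k \right)} = \frac{-7 + k}{-5 + k}$
$\left(j{\left(C \right)} - 94\right) \left(-98\right) = \left(\frac{-7 - 1}{-5 - 1} - 94\right) \left(-98\right) = \left(\frac{1}{-6} \left(-8\right) - 94\right) \left(-98\right) = \left(\left(- \frac{1}{6}\right) \left(-8\right) - 94\right) \left(-98\right) = \left(\frac{4}{3} - 94\right) \left(-98\right) = \left(- \frac{278}{3}\right) \left(-98\right) = \frac{27244}{3}$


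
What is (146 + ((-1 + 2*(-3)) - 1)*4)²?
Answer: 12996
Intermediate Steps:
(146 + ((-1 + 2*(-3)) - 1)*4)² = (146 + ((-1 - 6) - 1)*4)² = (146 + (-7 - 1)*4)² = (146 - 8*4)² = (146 - 32)² = 114² = 12996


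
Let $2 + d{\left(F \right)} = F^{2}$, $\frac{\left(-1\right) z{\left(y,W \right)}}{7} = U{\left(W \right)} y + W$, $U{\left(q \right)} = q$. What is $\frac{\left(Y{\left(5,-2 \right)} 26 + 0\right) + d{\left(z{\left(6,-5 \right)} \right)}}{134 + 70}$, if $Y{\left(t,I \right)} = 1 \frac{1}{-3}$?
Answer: $\frac{180043}{612} \approx 294.19$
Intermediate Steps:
$Y{\left(t,I \right)} = - \frac{1}{3}$ ($Y{\left(t,I \right)} = 1 \left(- \frac{1}{3}\right) = - \frac{1}{3}$)
$z{\left(y,W \right)} = - 7 W - 7 W y$ ($z{\left(y,W \right)} = - 7 \left(W y + W\right) = - 7 \left(W + W y\right) = - 7 W - 7 W y$)
$d{\left(F \right)} = -2 + F^{2}$
$\frac{\left(Y{\left(5,-2 \right)} 26 + 0\right) + d{\left(z{\left(6,-5 \right)} \right)}}{134 + 70} = \frac{\left(\left(- \frac{1}{3}\right) 26 + 0\right) - \left(2 - \left(7 \left(-5\right) \left(-1 - 6\right)\right)^{2}\right)}{134 + 70} = \frac{\left(- \frac{26}{3} + 0\right) - \left(2 - \left(7 \left(-5\right) \left(-1 - 6\right)\right)^{2}\right)}{204} = \frac{- \frac{26}{3} - \left(2 - \left(7 \left(-5\right) \left(-7\right)\right)^{2}\right)}{204} = \frac{- \frac{26}{3} - \left(2 - 245^{2}\right)}{204} = \frac{- \frac{26}{3} + \left(-2 + 60025\right)}{204} = \frac{- \frac{26}{3} + 60023}{204} = \frac{1}{204} \cdot \frac{180043}{3} = \frac{180043}{612}$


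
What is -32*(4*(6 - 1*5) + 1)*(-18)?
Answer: 2880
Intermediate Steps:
-32*(4*(6 - 1*5) + 1)*(-18) = -32*(4*(6 - 5) + 1)*(-18) = -32*(4*1 + 1)*(-18) = -32*(4 + 1)*(-18) = -32*5*(-18) = -160*(-18) = 2880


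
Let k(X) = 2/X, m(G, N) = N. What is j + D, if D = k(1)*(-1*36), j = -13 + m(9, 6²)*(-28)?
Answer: -1093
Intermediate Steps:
j = -1021 (j = -13 + 6²*(-28) = -13 + 36*(-28) = -13 - 1008 = -1021)
D = -72 (D = (2/1)*(-1*36) = (2*1)*(-36) = 2*(-36) = -72)
j + D = -1021 - 72 = -1093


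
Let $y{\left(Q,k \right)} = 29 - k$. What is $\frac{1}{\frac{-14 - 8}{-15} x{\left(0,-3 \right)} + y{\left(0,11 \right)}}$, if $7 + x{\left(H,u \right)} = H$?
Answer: $\frac{15}{116} \approx 0.12931$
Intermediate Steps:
$x{\left(H,u \right)} = -7 + H$
$\frac{1}{\frac{-14 - 8}{-15} x{\left(0,-3 \right)} + y{\left(0,11 \right)}} = \frac{1}{\frac{-14 - 8}{-15} \left(-7 + 0\right) + \left(29 - 11\right)} = \frac{1}{\left(-14 - 8\right) \left(- \frac{1}{15}\right) \left(-7\right) + \left(29 - 11\right)} = \frac{1}{\left(-22\right) \left(- \frac{1}{15}\right) \left(-7\right) + 18} = \frac{1}{\frac{22}{15} \left(-7\right) + 18} = \frac{1}{- \frac{154}{15} + 18} = \frac{1}{\frac{116}{15}} = \frac{15}{116}$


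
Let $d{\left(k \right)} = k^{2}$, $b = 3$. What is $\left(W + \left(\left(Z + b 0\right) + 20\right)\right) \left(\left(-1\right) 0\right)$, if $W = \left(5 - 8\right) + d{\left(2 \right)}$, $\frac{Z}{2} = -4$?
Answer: $0$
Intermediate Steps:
$Z = -8$ ($Z = 2 \left(-4\right) = -8$)
$W = 1$ ($W = \left(5 - 8\right) + 2^{2} = -3 + 4 = 1$)
$\left(W + \left(\left(Z + b 0\right) + 20\right)\right) \left(\left(-1\right) 0\right) = \left(1 + \left(\left(-8 + 3 \cdot 0\right) + 20\right)\right) \left(\left(-1\right) 0\right) = \left(1 + \left(\left(-8 + 0\right) + 20\right)\right) 0 = \left(1 + \left(-8 + 20\right)\right) 0 = \left(1 + 12\right) 0 = 13 \cdot 0 = 0$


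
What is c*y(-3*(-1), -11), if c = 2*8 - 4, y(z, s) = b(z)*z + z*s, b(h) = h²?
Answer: -72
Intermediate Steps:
y(z, s) = z³ + s*z (y(z, s) = z²*z + z*s = z³ + s*z)
c = 12 (c = 16 - 4 = 12)
c*y(-3*(-1), -11) = 12*((-3*(-1))*(-11 + (-3*(-1))²)) = 12*(3*(-11 + 3²)) = 12*(3*(-11 + 9)) = 12*(3*(-2)) = 12*(-6) = -72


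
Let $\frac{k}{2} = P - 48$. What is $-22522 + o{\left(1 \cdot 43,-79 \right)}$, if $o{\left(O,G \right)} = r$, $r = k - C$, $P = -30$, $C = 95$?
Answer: $-22773$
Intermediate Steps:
$k = -156$ ($k = 2 \left(-30 - 48\right) = 2 \left(-78\right) = -156$)
$r = -251$ ($r = -156 - 95 = -251$)
$o{\left(O,G \right)} = -251$
$-22522 + o{\left(1 \cdot 43,-79 \right)} = -22522 - 251 = -22773$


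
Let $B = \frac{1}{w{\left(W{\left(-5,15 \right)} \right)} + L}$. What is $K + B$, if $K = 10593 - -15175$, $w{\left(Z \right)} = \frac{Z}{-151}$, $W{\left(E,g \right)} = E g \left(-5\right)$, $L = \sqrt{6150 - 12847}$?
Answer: $\frac{3938353285471}{152838922} - \frac{22801 i \sqrt{6697}}{152838922} \approx 25768.0 - 0.012208 i$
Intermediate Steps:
$L = i \sqrt{6697}$ ($L = \sqrt{-6697} = i \sqrt{6697} \approx 81.835 i$)
$W{\left(E,g \right)} = - 5 E g$
$w{\left(Z \right)} = - \frac{Z}{151}$ ($w{\left(Z \right)} = Z \left(- \frac{1}{151}\right) = - \frac{Z}{151}$)
$K = 25768$ ($K = 10593 + 15175 = 25768$)
$B = \frac{1}{- \frac{375}{151} + i \sqrt{6697}}$ ($B = \frac{1}{- \frac{\left(-5\right) \left(-5\right) 15}{151} + i \sqrt{6697}} = \frac{1}{\left(- \frac{1}{151}\right) 375 + i \sqrt{6697}} = \frac{1}{- \frac{375}{151} + i \sqrt{6697}} \approx -0.00037049 - 0.012208 i$)
$K + B = 25768 - \left(\frac{56625}{152838922} + \frac{22801 i \sqrt{6697}}{152838922}\right) = \frac{3938353285471}{152838922} - \frac{22801 i \sqrt{6697}}{152838922}$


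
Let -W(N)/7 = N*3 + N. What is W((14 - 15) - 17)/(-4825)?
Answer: -504/4825 ≈ -0.10446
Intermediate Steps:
W(N) = -28*N (W(N) = -7*(N*3 + N) = -7*(3*N + N) = -28*N)
W((14 - 15) - 17)/(-4825) = -28*((14 - 15) - 17)/(-4825) = -28*(-1 - 17)*(-1/4825) = -28*(-18)*(-1/4825) = 504*(-1/4825) = -504/4825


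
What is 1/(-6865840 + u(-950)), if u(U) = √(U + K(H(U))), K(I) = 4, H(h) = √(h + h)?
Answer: -3432920/23569879453273 - I*√946/47139758906546 ≈ -1.4565e-7 - 6.5247e-13*I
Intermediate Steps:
H(h) = √2*√h (H(h) = √(2*h) = √2*√h)
u(U) = √(4 + U) (u(U) = √(U + 4) = √(4 + U))
1/(-6865840 + u(-950)) = 1/(-6865840 + √(4 - 950)) = 1/(-6865840 + √(-946)) = 1/(-6865840 + I*√946)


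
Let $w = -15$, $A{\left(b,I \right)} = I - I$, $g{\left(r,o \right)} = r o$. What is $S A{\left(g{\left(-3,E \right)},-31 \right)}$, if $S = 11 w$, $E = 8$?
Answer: $0$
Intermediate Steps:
$g{\left(r,o \right)} = o r$
$A{\left(b,I \right)} = 0$
$S = -165$ ($S = 11 \left(-15\right) = -165$)
$S A{\left(g{\left(-3,E \right)},-31 \right)} = \left(-165\right) 0 = 0$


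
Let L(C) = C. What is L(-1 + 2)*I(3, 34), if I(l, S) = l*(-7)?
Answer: -21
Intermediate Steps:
I(l, S) = -7*l
L(-1 + 2)*I(3, 34) = (-1 + 2)*(-7*3) = 1*(-21) = -21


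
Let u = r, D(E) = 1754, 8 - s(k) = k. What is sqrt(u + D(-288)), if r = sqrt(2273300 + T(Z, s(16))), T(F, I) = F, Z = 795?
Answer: sqrt(1754 + sqrt(2274095)) ≈ 57.114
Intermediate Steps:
s(k) = 8 - k
r = sqrt(2274095) (r = sqrt(2273300 + 795) = sqrt(2274095) ≈ 1508.0)
u = sqrt(2274095) ≈ 1508.0
sqrt(u + D(-288)) = sqrt(sqrt(2274095) + 1754) = sqrt(1754 + sqrt(2274095))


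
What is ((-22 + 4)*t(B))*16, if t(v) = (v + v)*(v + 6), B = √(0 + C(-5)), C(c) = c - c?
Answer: 0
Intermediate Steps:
C(c) = 0
B = 0 (B = √(0 + 0) = √0 = 0)
t(v) = 2*v*(6 + v) (t(v) = (2*v)*(6 + v) = 2*v*(6 + v))
((-22 + 4)*t(B))*16 = ((-22 + 4)*(2*0*(6 + 0)))*16 = -36*0*6*16 = -18*0*16 = 0*16 = 0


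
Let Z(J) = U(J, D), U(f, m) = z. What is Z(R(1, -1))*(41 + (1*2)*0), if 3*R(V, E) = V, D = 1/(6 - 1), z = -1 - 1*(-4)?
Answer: 123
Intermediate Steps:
z = 3 (z = -1 + 4 = 3)
D = ⅕ (D = 1/5 = ⅕ ≈ 0.20000)
R(V, E) = V/3
U(f, m) = 3
Z(J) = 3
Z(R(1, -1))*(41 + (1*2)*0) = 3*(41 + (1*2)*0) = 3*(41 + 2*0) = 3*(41 + 0) = 3*41 = 123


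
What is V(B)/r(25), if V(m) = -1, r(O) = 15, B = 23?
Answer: -1/15 ≈ -0.066667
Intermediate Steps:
V(B)/r(25) = -1/15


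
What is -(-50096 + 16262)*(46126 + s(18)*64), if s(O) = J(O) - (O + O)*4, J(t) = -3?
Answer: 1242316812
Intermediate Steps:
s(O) = -3 - 8*O (s(O) = -3 - (O + O)*4 = -3 - 2*O*4 = -3 - 8*O)
-(-50096 + 16262)*(46126 + s(18)*64) = -(-50096 + 16262)*(46126 + (-3 - 8*18)*64) = -(-33834)*(46126 + (-3 - 144)*64) = -(-33834)*(46126 - 147*64) = -(-33834)*(46126 - 9408) = -(-33834)*36718 = -1*(-1242316812) = 1242316812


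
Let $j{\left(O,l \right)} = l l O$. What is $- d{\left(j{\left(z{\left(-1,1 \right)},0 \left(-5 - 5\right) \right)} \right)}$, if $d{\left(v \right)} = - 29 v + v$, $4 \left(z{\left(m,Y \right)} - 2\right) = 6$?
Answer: $0$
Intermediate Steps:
$z{\left(m,Y \right)} = \frac{7}{2}$ ($z{\left(m,Y \right)} = 2 + \frac{1}{4} \cdot 6 = 2 + \frac{3}{2} = \frac{7}{2}$)
$j{\left(O,l \right)} = O l^{2}$ ($j{\left(O,l \right)} = l^{2} O = O l^{2}$)
$d{\left(v \right)} = - 28 v$
$- d{\left(j{\left(z{\left(-1,1 \right)},0 \left(-5 - 5\right) \right)} \right)} = - \left(-28\right) \frac{7 \left(0 \left(-5 - 5\right)\right)^{2}}{2} = - \left(-28\right) \frac{7 \left(0 \left(-10\right)\right)^{2}}{2} = - \left(-28\right) \frac{7 \cdot 0^{2}}{2} = - \left(-28\right) \frac{7}{2} \cdot 0 = - \left(-28\right) 0 = \left(-1\right) 0 = 0$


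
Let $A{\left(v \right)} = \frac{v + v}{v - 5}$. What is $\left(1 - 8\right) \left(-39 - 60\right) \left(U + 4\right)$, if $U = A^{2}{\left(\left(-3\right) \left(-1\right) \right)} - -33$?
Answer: $31878$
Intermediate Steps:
$A{\left(v \right)} = \frac{2 v}{-5 + v}$
$U = 42$ ($U = \left(\frac{2 \left(\left(-3\right) \left(-1\right)\right)}{-5 - -3}\right)^{2} - -33 = \left(2 \cdot 3 \frac{1}{-5 + 3}\right)^{2} + 33 = \left(2 \cdot 3 \frac{1}{-2}\right)^{2} + 33 = \left(2 \cdot 3 \left(- \frac{1}{2}\right)\right)^{2} + 33 = \left(-3\right)^{2} + 33 = 9 + 33 = 42$)
$\left(1 - 8\right) \left(-39 - 60\right) \left(U + 4\right) = \left(1 - 8\right) \left(-39 - 60\right) \left(42 + 4\right) = \left(-7\right) \left(-99\right) 46 = 693 \cdot 46 = 31878$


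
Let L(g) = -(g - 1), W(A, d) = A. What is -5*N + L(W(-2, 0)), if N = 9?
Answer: -42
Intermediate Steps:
L(g) = 1 - g (L(g) = -(-1 + g) = 1 - g)
-5*N + L(W(-2, 0)) = -5*9 + (1 - 1*(-2)) = -45 + (1 + 2) = -45 + 3 = -42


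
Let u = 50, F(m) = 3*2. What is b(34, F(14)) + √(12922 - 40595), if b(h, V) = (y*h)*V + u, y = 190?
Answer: 38810 + I*√27673 ≈ 38810.0 + 166.35*I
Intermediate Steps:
F(m) = 6
b(h, V) = 50 + 190*V*h (b(h, V) = (190*h)*V + 50 = 190*V*h + 50 = 50 + 190*V*h)
b(34, F(14)) + √(12922 - 40595) = (50 + 190*6*34) + √(12922 - 40595) = (50 + 38760) + √(-27673) = 38810 + I*√27673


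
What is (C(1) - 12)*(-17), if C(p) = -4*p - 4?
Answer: 340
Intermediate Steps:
C(p) = -4 - 4*p
(C(1) - 12)*(-17) = ((-4 - 4*1) - 12)*(-17) = ((-4 - 4) - 12)*(-17) = (-8 - 12)*(-17) = -20*(-17) = 340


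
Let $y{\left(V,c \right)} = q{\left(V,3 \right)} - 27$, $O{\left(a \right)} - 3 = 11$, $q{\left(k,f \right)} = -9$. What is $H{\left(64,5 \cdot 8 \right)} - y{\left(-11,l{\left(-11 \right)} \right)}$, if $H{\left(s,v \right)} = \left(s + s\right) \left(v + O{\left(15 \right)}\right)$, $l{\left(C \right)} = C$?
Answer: $6948$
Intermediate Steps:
$O{\left(a \right)} = 14$ ($O{\left(a \right)} = 3 + 11 = 14$)
$H{\left(s,v \right)} = 2 s \left(14 + v\right)$ ($H{\left(s,v \right)} = \left(s + s\right) \left(v + 14\right) = 2 s \left(14 + v\right)$)
$y{\left(V,c \right)} = -36$ ($y{\left(V,c \right)} = -9 - 27 = -36$)
$H{\left(64,5 \cdot 8 \right)} - y{\left(-11,l{\left(-11 \right)} \right)} = 2 \cdot 64 \left(14 + 5 \cdot 8\right) - -36 = 2 \cdot 64 \left(14 + 40\right) + 36 = 2 \cdot 64 \cdot 54 + 36 = 6912 + 36 = 6948$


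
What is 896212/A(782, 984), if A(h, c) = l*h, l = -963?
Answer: -448106/376533 ≈ -1.1901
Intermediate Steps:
A(h, c) = -963*h
896212/A(782, 984) = 896212/((-963*782)) = 896212/(-753066) = 896212*(-1/753066) = -448106/376533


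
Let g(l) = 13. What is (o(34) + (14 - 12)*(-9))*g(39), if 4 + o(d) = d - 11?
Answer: 13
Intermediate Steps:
o(d) = -15 + d (o(d) = -4 + (d - 11) = -4 + (-11 + d) = -15 + d)
(o(34) + (14 - 12)*(-9))*g(39) = ((-15 + 34) + (14 - 12)*(-9))*13 = (19 + 2*(-9))*13 = (19 - 18)*13 = 1*13 = 13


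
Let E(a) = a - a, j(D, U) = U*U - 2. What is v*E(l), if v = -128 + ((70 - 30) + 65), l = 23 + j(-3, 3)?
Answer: 0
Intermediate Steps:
j(D, U) = -2 + U**2 (j(D, U) = U**2 - 2 = -2 + U**2)
l = 30 (l = 23 + (-2 + 3**2) = 23 + (-2 + 9) = 23 + 7 = 30)
E(a) = 0
v = -23 (v = -128 + (40 + 65) = -128 + 105 = -23)
v*E(l) = -23*0 = 0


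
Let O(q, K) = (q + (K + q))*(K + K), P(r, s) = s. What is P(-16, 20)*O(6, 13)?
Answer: 13000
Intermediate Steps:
O(q, K) = 2*K*(K + 2*q) (O(q, K) = (K + 2*q)*(2*K) = 2*K*(K + 2*q))
P(-16, 20)*O(6, 13) = 20*(2*13*(13 + 2*6)) = 20*(2*13*(13 + 12)) = 20*(2*13*25) = 20*650 = 13000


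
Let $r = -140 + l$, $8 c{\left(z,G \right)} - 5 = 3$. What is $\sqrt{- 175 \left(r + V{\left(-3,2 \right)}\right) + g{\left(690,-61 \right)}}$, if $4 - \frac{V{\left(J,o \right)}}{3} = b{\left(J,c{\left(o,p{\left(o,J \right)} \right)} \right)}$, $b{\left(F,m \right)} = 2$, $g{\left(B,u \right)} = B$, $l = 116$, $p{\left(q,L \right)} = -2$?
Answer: $16 \sqrt{15} \approx 61.968$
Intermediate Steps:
$c{\left(z,G \right)} = 1$ ($c{\left(z,G \right)} = \frac{5}{8} + \frac{1}{8} \cdot 3 = \frac{5}{8} + \frac{3}{8} = 1$)
$V{\left(J,o \right)} = 6$ ($V{\left(J,o \right)} = 12 - 6 = 6$)
$r = -24$ ($r = -140 + 116 = -24$)
$\sqrt{- 175 \left(r + V{\left(-3,2 \right)}\right) + g{\left(690,-61 \right)}} = \sqrt{- 175 \left(-24 + 6\right) + 690} = \sqrt{\left(-175\right) \left(-18\right) + 690} = \sqrt{3150 + 690} = \sqrt{3840} = 16 \sqrt{15}$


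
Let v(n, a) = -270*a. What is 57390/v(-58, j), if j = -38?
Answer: 1913/342 ≈ 5.5936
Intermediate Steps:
57390/v(-58, j) = 57390/((-270*(-38))) = 57390/10260 = 57390*(1/10260) = 1913/342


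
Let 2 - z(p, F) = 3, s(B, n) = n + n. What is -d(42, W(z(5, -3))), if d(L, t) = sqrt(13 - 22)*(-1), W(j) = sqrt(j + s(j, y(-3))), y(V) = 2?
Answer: 3*I ≈ 3.0*I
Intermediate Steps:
s(B, n) = 2*n
z(p, F) = -1 (z(p, F) = 2 - 1*3 = 2 - 3 = -1)
W(j) = sqrt(4 + j) (W(j) = sqrt(j + 2*2) = sqrt(j + 4) = sqrt(4 + j))
d(L, t) = -3*I (d(L, t) = sqrt(-9)*(-1) = (3*I)*(-1) = -3*I)
-d(42, W(z(5, -3))) = -(-3)*I = 3*I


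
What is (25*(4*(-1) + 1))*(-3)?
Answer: 225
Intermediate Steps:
(25*(4*(-1) + 1))*(-3) = (25*(-4 + 1))*(-3) = (25*(-3))*(-3) = -75*(-3) = 225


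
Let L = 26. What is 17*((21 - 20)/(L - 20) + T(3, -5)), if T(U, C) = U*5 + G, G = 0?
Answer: 1547/6 ≈ 257.83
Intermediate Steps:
T(U, C) = 5*U (T(U, C) = U*5 + 0 = 5*U + 0 = 5*U)
17*((21 - 20)/(L - 20) + T(3, -5)) = 17*((21 - 20)/(26 - 20) + 5*3) = 17*(1/6 + 15) = 17*(91/6) = 1547/6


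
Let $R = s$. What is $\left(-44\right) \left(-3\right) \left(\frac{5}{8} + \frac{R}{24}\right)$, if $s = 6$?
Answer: $\frac{231}{2} \approx 115.5$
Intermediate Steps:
$R = 6$
$\left(-44\right) \left(-3\right) \left(\frac{5}{8} + \frac{R}{24}\right) = \left(-44\right) \left(-3\right) \left(\frac{5}{8} + \frac{6}{24}\right) = 132 \left(5 \cdot \frac{1}{8} + 6 \cdot \frac{1}{24}\right) = 132 \left(\frac{5}{8} + \frac{1}{4}\right) = 132 \cdot \frac{7}{8} = \frac{231}{2}$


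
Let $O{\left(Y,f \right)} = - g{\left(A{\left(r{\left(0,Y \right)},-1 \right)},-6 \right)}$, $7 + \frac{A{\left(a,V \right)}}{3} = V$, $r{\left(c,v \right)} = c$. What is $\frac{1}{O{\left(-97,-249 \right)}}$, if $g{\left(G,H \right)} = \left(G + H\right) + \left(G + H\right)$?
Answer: $\frac{1}{60} \approx 0.016667$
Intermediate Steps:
$A{\left(a,V \right)} = -21 + 3 V$
$g{\left(G,H \right)} = 2 G + 2 H$
$O{\left(Y,f \right)} = 60$ ($O{\left(Y,f \right)} = - (2 \left(-21 + 3 \left(-1\right)\right) + 2 \left(-6\right)) = - (2 \left(-21 - 3\right) - 12) = - (2 \left(-24\right) - 12) = - (-48 - 12) = \left(-1\right) \left(-60\right) = 60$)
$\frac{1}{O{\left(-97,-249 \right)}} = \frac{1}{60}$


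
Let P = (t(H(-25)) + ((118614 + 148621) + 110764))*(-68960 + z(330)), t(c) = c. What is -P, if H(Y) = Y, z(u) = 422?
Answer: 25905582012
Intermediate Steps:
P = -25905582012 (P = (-25 + ((118614 + 148621) + 110764))*(-68960 + 422) = (-25 + (267235 + 110764))*(-68538) = (-25 + 377999)*(-68538) = 377974*(-68538) = -25905582012)
-P = -1*(-25905582012) = 25905582012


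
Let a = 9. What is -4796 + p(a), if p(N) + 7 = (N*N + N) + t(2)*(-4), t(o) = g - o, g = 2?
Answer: -4713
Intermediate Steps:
t(o) = 2 - o
p(N) = -7 + N + N² (p(N) = -7 + ((N*N + N) + (2 - 1*2)*(-4)) = -7 + ((N² + N) + (2 - 2)*(-4)) = -7 + ((N + N²) + 0*(-4)) = -7 + ((N + N²) + 0) = -7 + (N + N²) = -7 + N + N²)
-4796 + p(a) = -4796 + (-7 + 9 + 9²) = -4796 + (-7 + 9 + 81) = -4796 + 83 = -4713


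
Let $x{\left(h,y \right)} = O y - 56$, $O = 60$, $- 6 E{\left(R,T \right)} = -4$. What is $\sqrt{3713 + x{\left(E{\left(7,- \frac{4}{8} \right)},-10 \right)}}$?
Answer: $\sqrt{3057} \approx 55.29$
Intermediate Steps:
$E{\left(R,T \right)} = \frac{2}{3}$ ($E{\left(R,T \right)} = \left(- \frac{1}{6}\right) \left(-4\right) = \frac{2}{3}$)
$x{\left(h,y \right)} = -56 + 60 y$ ($x{\left(h,y \right)} = 60 y - 56 = -56 + 60 y$)
$\sqrt{3713 + x{\left(E{\left(7,- \frac{4}{8} \right)},-10 \right)}} = \sqrt{3713 + \left(-56 + 60 \left(-10\right)\right)} = \sqrt{3713 - 656} = \sqrt{3057}$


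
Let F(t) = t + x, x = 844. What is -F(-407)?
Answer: -437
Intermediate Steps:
F(t) = 844 + t (F(t) = t + 844 = 844 + t)
-F(-407) = -(844 - 407) = -1*437 = -437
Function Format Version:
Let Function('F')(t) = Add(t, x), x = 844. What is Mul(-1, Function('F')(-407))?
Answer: -437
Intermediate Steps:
Function('F')(t) = Add(844, t) (Function('F')(t) = Add(t, 844) = Add(844, t))
Mul(-1, Function('F')(-407)) = Mul(-1, Add(844, -407)) = Mul(-1, 437) = -437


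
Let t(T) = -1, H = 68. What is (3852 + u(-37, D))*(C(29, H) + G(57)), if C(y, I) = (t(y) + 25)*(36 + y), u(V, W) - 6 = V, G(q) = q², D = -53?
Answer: 18375189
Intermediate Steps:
u(V, W) = 6 + V
C(y, I) = 864 + 24*y (C(y, I) = (-1 + 25)*(36 + y) = 24*(36 + y) = 864 + 24*y)
(3852 + u(-37, D))*(C(29, H) + G(57)) = (3852 + (6 - 37))*((864 + 24*29) + 57²) = (3852 - 31)*((864 + 696) + 3249) = 3821*(1560 + 3249) = 3821*4809 = 18375189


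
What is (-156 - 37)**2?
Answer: 37249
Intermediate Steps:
(-156 - 37)**2 = (-193)**2 = 37249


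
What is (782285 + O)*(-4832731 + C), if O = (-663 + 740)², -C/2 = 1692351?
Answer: -6477095734662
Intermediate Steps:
C = -3384702 (C = -2*1692351 = -3384702)
O = 5929 (O = 77² = 5929)
(782285 + O)*(-4832731 + C) = (782285 + 5929)*(-4832731 - 3384702) = 788214*(-8217433) = -6477095734662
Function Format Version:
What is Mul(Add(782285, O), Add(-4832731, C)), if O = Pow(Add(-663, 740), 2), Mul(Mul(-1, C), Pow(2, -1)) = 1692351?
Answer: -6477095734662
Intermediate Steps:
C = -3384702 (C = Mul(-2, 1692351) = -3384702)
O = 5929 (O = Pow(77, 2) = 5929)
Mul(Add(782285, O), Add(-4832731, C)) = Mul(Add(782285, 5929), Add(-4832731, -3384702)) = Mul(788214, -8217433) = -6477095734662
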